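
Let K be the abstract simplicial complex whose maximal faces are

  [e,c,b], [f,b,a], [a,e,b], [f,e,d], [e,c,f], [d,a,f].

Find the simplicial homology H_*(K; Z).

We work with the vertex ordering a < b < c < d < e < f. The simplices of K, each written with vertices in increasing order, are:

  0-simplices (6): a, b, c, d, e, f
  1-simplices (12): ab, ad, ae, af, bc, be, bf, ce, cf, de, df, ef
  2-simplices (6): abe, abf, adf, bce, cef, def

so the chain groups are C_0 ≅ Z^6, C_1 ≅ Z^12, C_2 ≅ Z^6.

∂_1: C_1 → C_0 is given by ∂[p,q] = [q] − [p].
This gives a 6×12 integer matrix of rank 5; reducing to Smith normal form yields diagonal entries (1,1,1,1,1).

∂_2: C_2 → C_1 acts by ∂[p,q,r] = [q,r] − [p,r] + [p,q]. For instance
  ∂def = ef − df + de,
  ∂abf = bf − af + ab.
As a 12×6 matrix over Z this has rank 6, with invariant factors (1,1,1,1,1,1).

Computing H_k = (kernel of ∂_k) / (image of ∂_{k+1}):

  H_0: rank C_0 − rank ∂_1 = 6 − 5 = 1, and the invariant factors of ∂_1 are all 1, so H_0 = Z.
  H_1: rank ker ∂_1 − rank ∂_2 = (12 − 5) − 6 = 1, and the invariant factors of ∂_2 are all 1, so H_1 = Z.
  H_2: rank ker ∂_2 − rank ∂_3 = (6 − 6) − 0 = 0, and there is no ∂_3, so H_2 = 0.

As a check, the Euler characteristic is 6 − 12 + 6 = 0, which agrees with 1 − 1 + 0 = 0.

H_0 ≅ Z,  H_1 ≅ Z,  H_2 = 0.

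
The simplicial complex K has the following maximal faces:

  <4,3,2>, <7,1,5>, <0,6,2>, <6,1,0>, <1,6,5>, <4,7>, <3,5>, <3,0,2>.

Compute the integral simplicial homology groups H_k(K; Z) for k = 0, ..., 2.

Fix the vertex order 0 < 1 < 2 < 3 < 4 < 5 < 6 < 7 and write every simplex with vertices in increasing order. Then dim K = 2 and the simplices of K are:

  0-simplices (8): [0], [1], [2], [3], [4], [5], [6], [7]
  1-simplices (15): [0,1], [0,2], [0,3], [0,6], [1,5], [1,6], [1,7], [2,3], [2,4], [2,6], [3,4], [3,5], [4,7], [5,6], [5,7]
  2-simplices (6): [0,1,6], [0,2,3], [0,2,6], [1,5,6], [1,5,7], [2,3,4]

Hence C_0 ≅ Z^8, C_1 ≅ Z^15, C_2 ≅ Z^6.

The boundary map ∂_1: C_1 → C_0 sends each edge [p,q] (with p < q) to q − p.
The resulting 8×15 matrix has rank 7, and its Smith normal form has invariant factors (1,1,1,1,1,1,1).

Boundary ∂_2: C_2 → C_1 acts by ∂[p,q,r] = [q,r] − [p,r] + [p,q]. For instance
  ∂[0,1,6] = [1,6] − [0,6] + [0,1],
  ∂[0,2,6] = [2,6] − [0,6] + [0,2].
As a 15×6 matrix over Z this has rank 6, with invariant factors (1,1,1,1,1,1).

Now H_k = ker ∂_k / im ∂_{k+1}, so:

  H_0: rank C_0 − rank ∂_1 = 8 − 7 = 1, and the invariant factors of ∂_1 are all 1, so H_0 ≅ Z.
  H_1: rank ker ∂_1 − rank ∂_2 = (15 − 7) − 6 = 2, and the invariant factors of ∂_2 are all 1, so H_1 ≅ Z^2.
  H_2: rank ker ∂_2 − rank ∂_3 = (6 − 6) − 0 = 0, and there is no ∂_3, so H_2 ≅ 0.

H_0 = Z,  H_1 = Z^2,  H_2 = 0.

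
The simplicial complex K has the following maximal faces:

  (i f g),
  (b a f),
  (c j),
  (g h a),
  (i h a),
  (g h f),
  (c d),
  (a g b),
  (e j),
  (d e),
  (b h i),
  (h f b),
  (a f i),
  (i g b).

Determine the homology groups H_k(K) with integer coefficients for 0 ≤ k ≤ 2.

Order the vertices as a < b < c < d < e < f < g < h < i < j. Listing each simplex with vertices in this order, K has dimension 2 with simplices:

  0-simplices (10): a, b, c, d, e, f, g, h, i, j
  1-simplices (19): ab, af, ag, ah, ai, bf, bg, bh, bi, cd, cj, de, ej, fg, fh, fi, gh, gi, hi
  2-simplices (10): abf, abg, afi, agh, ahi, bfh, bgi, bhi, fgh, fgi

so the chain groups are C_0 ≅ Z^10, C_1 ≅ Z^19, C_2 ≅ Z^10.

∂_1: C_1 → C_0 is given by ∂[p,q] = [q] − [p]. For instance
  ∂bi = i − b.
As a 10×19 matrix over Z this has rank 8, with invariant factors (1,1,1,1,1,1,1,1).

Boundary ∂_2: C_2 → C_1 acts by ∂[p,q,r] = [q,r] − [p,r] + [p,q]. For instance
  ∂fgi = gi − fi + fg,
  ∂agh = gh − ah + ag.
As a 19×10 matrix over Z this has rank 10, with invariant factors (1,1,1,1,1,1,1,1,1,2).

From H_k ≅ ker(∂_k) / im(∂_{k+1}) we obtain:

  H_0: rank C_0 − rank ∂_1 = 10 − 8 = 2, and the invariant factors of ∂_1 are all 1, so H_0 = Z^2.
  H_1: rank ker ∂_1 − rank ∂_2 = (19 − 8) − 10 = 1, and ∂_2 has invariant factor 2 > 1, so H_1 = Z ⊕ Z/2.
  H_2: rank ker ∂_2 − rank ∂_3 = (10 − 10) − 0 = 0, and there is no ∂_3, so H_2 = 0.

H_0 ≅ Z^2,  H_1 ≅ Z ⊕ Z/2,  H_2 = 0.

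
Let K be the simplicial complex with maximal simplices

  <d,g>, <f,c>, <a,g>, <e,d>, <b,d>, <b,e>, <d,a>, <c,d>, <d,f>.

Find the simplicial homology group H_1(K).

H_1 = Z^3.

K has 7 vertices, 9 edges.
rank ∂_1 = 6, rank ∂_2 = 0 ⇒ b_1 = 9 − 6 − 0 = 3. So H_1 ≅ Z^3.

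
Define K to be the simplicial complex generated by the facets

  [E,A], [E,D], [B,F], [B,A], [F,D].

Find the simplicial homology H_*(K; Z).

K has 5 vertices, 5 edges.
rank ∂_0 = 0, rank ∂_1 = 4 ⇒ b_0 = 5 − 0 − 4 = 1; all invariant factors of ∂_1 are 1 so no torsion. So H_0 ≅ Z.
rank ∂_1 = 4, rank ∂_2 = 0 ⇒ b_1 = 5 − 4 − 0 = 1. So H_1 ≅ Z.

H_0 = Z,  H_1 = Z.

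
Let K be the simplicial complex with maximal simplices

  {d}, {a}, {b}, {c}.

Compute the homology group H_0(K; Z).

H_0 ≅ Z^4.

Fix the vertex order a < b < c < d and write every simplex with vertices in increasing order. Then dim K = 0 and the simplices of K are:

  0-simplices (4): a, b, c, d

giving chain groups C_0 ≅ Z^4.

Reading off H_k = ker ∂_k / im ∂_{k+1}:

  H_0: rank C_0 − rank ∂_1 = 4 − 0 = 4, and there is no ∂_1, so H_0 ≅ Z^4.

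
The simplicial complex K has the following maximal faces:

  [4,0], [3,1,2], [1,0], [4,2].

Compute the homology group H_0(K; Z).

H_0 = Z.

K has 5 vertices, 6 edges, 1 triangle.
rank ∂_0 = 0, rank ∂_1 = 4 ⇒ b_0 = 5 − 0 − 4 = 1; all invariant factors of ∂_1 are 1 so no torsion. So H_0 ≅ Z.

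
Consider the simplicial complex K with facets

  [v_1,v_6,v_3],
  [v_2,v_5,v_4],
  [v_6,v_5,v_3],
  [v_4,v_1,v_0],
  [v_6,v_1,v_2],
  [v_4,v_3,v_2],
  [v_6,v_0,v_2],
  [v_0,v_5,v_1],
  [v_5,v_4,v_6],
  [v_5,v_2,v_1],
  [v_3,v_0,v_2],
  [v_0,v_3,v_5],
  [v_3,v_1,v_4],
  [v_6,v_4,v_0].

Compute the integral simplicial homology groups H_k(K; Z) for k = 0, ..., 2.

H_0 ≅ Z,  H_1 ≅ Z^2,  H_2 ≅ Z.

We work with the vertex ordering v_0 < v_1 < v_2 < v_3 < v_4 < v_5 < v_6. The simplices of K, each written with vertices in increasing order, are:

  0-simplices (7): [v_0], [v_1], [v_2], [v_3], [v_4], [v_5], [v_6]
  1-simplices (21): (21 of them)
  2-simplices (14): (14 of them)

so the chain groups are C_0 ≅ Z^7, C_1 ≅ Z^21, C_2 ≅ Z^14.

Boundary ∂_1: C_1 → C_0 is given by ∂[p,q] = [q] − [p].
As a 7×21 matrix over Z this has rank 6, with invariant factors (1,1,1,1,1,1).

∂_2: C_2 → C_1 sends each 2-simplex [p,q,r] to [q,r] − [p,r] + [p,q]. For instance
  ∂[v_4,v_5,v_6] = [v_5,v_6] − [v_4,v_6] + [v_4,v_5],
  ∂[v_0,v_4,v_6] = [v_4,v_6] − [v_0,v_6] + [v_0,v_4].
As a 21×14 matrix over Z this has rank 13, with invariant factors (1,1,1,1,1,1,1,1,1,1,1,1,1).

Reading off H_k = ker ∂_k / im ∂_{k+1}:

  H_0: rank C_0 − rank ∂_1 = 7 − 6 = 1, and the invariant factors of ∂_1 are all 1, so H_0 = Z.
  H_1: rank ker ∂_1 − rank ∂_2 = (21 − 6) − 13 = 2, and the invariant factors of ∂_2 are all 1, so H_1 = Z^2.
  H_2: rank ker ∂_2 − rank ∂_3 = (14 − 13) − 0 = 1, and there is no ∂_3, so H_2 = Z.

(K is a triangulation of the torus T^2.)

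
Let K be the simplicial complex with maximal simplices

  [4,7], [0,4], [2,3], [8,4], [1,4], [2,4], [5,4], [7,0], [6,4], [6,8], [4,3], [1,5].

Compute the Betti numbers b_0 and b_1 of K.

We work with the vertex ordering 0 < 1 < 2 < 3 < 4 < 5 < 6 < 7 < 8. The simplices of K, each written with vertices in increasing order, are:

  0-simplices (9): [0], [1], [2], [3], [4], [5], [6], [7], [8]
  1-simplices (12): [0,4], [0,7], [1,4], [1,5], [2,3], [2,4], [3,4], [4,5], [4,6], [4,7], [4,8], [6,8]

giving chain groups C_0 ≅ Z^9, C_1 ≅ Z^12.

Boundary ∂_1: C_1 → C_0 is given by ∂[p,q] = [q] − [p]. For instance
  ∂[6,8] = [8] − [6].
The resulting 9×12 matrix has rank 8, and its Smith normal form has invariant factors (1,1,1,1,1,1,1,1).

From H_k ≅ ker(∂_k) / im(∂_{k+1}) we obtain:

  H_0: rank C_0 − rank ∂_1 = 9 − 8 = 1, and the invariant factors of ∂_1 are all 1, so H_0 ≅ Z.
  H_1: rank ker ∂_1 − rank ∂_2 = (12 − 8) − 0 = 4, and there is no ∂_2, so H_1 ≅ Z^4.

As a check, the Euler characteristic is 9 − 12 = -3, which agrees with 1 − 4 = -3.
(K is a triangulation of a wedge of 4 circles.)

Hence the Betti numbers are b_0 = 1, b_1 = 4.

b_0 = 1, b_1 = 4.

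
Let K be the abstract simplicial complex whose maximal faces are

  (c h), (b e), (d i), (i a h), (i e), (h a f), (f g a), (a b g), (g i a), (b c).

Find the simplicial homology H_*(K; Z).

Order the vertices as a < b < c < d < e < f < g < h < i. Listing each simplex with vertices in this order, K has dimension 2 with simplices:

  0-simplices (9): a, b, c, d, e, f, g, h, i
  1-simplices (15): ab, af, ag, ah, ai, bc, be, bg, ch, di, ei, fg, fh, gi, hi
  2-simplices (5): abg, afg, afh, agi, ahi

so the chain groups are C_0 ≅ Z^9, C_1 ≅ Z^15, C_2 ≅ Z^5.

The boundary map ∂_1: C_1 → C_0 sends each edge [p,q] (with p < q) to q − p.
This gives a 9×15 integer matrix of rank 8; reducing to Smith normal form yields diagonal entries (1,1,1,1,1,1,1,1).

∂_2: C_2 → C_1 acts by ∂[p,q,r] = [q,r] − [p,r] + [p,q]. For instance
  ∂afg = fg − ag + af,
  ∂agi = gi − ai + ag.
The resulting 15×5 matrix has rank 5, and its Smith normal form has invariant factors (1,1,1,1,1).

From H_k ≅ ker(∂_k) / im(∂_{k+1}) we obtain:

  H_0: rank C_0 − rank ∂_1 = 9 − 8 = 1, and the invariant factors of ∂_1 are all 1, so H_0 ≅ Z.
  H_1: rank ker ∂_1 − rank ∂_2 = (15 − 8) − 5 = 2, and the invariant factors of ∂_2 are all 1, so H_1 ≅ Z^2.
  H_2: rank ker ∂_2 − rank ∂_3 = (5 − 5) − 0 = 0, and there is no ∂_3, so H_2 ≅ 0.

As a check, the Euler characteristic is 9 − 15 + 5 = -1, which agrees with 1 − 2 + 0 = -1.

H_0 ≅ Z,  H_1 ≅ Z^2,  H_2 = 0.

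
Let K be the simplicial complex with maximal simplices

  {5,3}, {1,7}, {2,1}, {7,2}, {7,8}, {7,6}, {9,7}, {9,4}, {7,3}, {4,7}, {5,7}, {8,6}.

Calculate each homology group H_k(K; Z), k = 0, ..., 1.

H_0 ≅ Z,  H_1 ≅ Z^4.

Take the total order 1 < 2 < 3 < 4 < 5 < 6 < 7 < 8 < 9 on the vertex set. Then K (dimension 1) consists of the simplices:

  0-simplices (9): [1], [2], [3], [4], [5], [6], [7], [8], [9]
  1-simplices (12): [1,2], [1,7], [2,7], [3,5], [3,7], [4,7], [4,9], [5,7], [6,7], [6,8], [7,8], [7,9]

so the chain groups are C_0 ≅ Z^9, C_1 ≅ Z^12.

Boundary ∂_1: C_1 → C_0 sends each edge [p,q] (with p < q) to q − p. For instance
  ∂[5,7] = [7] − [5].
The resulting 9×12 matrix has rank 8, and its Smith normal form has invariant factors (1,1,1,1,1,1,1,1).

Computing H_k = (kernel of ∂_k) / (image of ∂_{k+1}):

  H_0: rank C_0 − rank ∂_1 = 9 − 8 = 1, and the invariant factors of ∂_1 are all 1, so H_0 ≅ Z.
  H_1: rank ker ∂_1 − rank ∂_2 = (12 − 8) − 0 = 4, and there is no ∂_2, so H_1 ≅ Z^4.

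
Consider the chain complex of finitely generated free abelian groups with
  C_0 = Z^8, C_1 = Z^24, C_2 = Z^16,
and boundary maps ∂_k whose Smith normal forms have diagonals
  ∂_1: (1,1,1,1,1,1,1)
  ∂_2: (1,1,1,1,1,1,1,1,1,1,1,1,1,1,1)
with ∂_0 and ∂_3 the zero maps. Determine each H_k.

H_0: b_0 = 8 − 0 − 7 = 1; torsion from ∂_1 factors > 1: none. So H_0 ≅ Z.
H_1: b_1 = 24 − 7 − 15 = 2; torsion from ∂_2 factors > 1: none. So H_1 ≅ Z^2.
H_2: b_2 = 16 − 15 − 0 = 1; torsion from ∂_3 factors > 1: none. So H_2 ≅ Z.

H_0 ≅ Z,  H_1 ≅ Z^2,  H_2 ≅ Z.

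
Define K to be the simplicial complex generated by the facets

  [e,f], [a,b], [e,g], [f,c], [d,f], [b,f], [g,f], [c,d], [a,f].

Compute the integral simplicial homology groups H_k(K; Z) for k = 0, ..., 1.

Take the total order a < b < c < d < e < f < g on the vertex set. Then K (dimension 1) consists of the simplices:

  0-simplices (7): a, b, c, d, e, f, g
  1-simplices (9): ab, af, bf, cd, cf, df, ef, eg, fg

Hence C_0 ≅ Z^7, C_1 ≅ Z^9.

∂_1: C_1 → C_0 sends each edge [p,q] (with p < q) to q − p. For instance
  ∂af = f − a.
This gives a 7×9 integer matrix of rank 6; reducing to Smith normal form yields diagonal entries (1,1,1,1,1,1).

From H_k ≅ ker(∂_k) / im(∂_{k+1}) we obtain:

  H_0: rank C_0 − rank ∂_1 = 7 − 6 = 1, and the invariant factors of ∂_1 are all 1, so H_0 ≅ Z.
  H_1: rank ker ∂_1 − rank ∂_2 = (9 − 6) − 0 = 3, and there is no ∂_2, so H_1 ≅ Z^3.

H_0 ≅ Z,  H_1 ≅ Z^3.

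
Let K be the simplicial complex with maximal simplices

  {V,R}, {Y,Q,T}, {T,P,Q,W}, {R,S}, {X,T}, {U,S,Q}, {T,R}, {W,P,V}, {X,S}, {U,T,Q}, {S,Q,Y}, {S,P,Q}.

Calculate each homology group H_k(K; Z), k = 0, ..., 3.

Order the vertices as P < Q < R < S < T < U < V < W < X < Y. Listing each simplex with vertices in this order, K has dimension 3 with simplices:

  0-simplices (10): P, Q, R, S, T, U, V, W, X, Y
  1-simplices (21): PQ, PS, PT, PV, PW, QS, QT, QU, QW, QY, RS, RT, RV, SU, SX, SY, TU, TW, TX, TY, VW
  2-simplices (10): PQS, PQT, PQW, PTW, PVW, QSU, QSY, QTU, QTW, QTY
  3-simplices (1): PQTW

Hence C_0 ≅ Z^10, C_1 ≅ Z^21, C_2 ≅ Z^10, C_3 ≅ Z^1.

Boundary ∂_1: C_1 → C_0 sends each edge [p,q] (with p < q) to q − p. For instance
  ∂QS = S − Q.
As a 10×21 matrix over Z this has rank 9, with invariant factors (1,1,1,1,1,1,1,1,1).

The boundary map ∂_2: C_2 → C_1 maps a triangle to the signed sum of its edges. For instance
  ∂PQT = QT − PT + PQ,
  ∂PTW = TW − PW + PT.
This gives a 21×10 integer matrix of rank 9; reducing to Smith normal form yields diagonal entries (1,1,1,1,1,1,1,1,1).

Boundary ∂_3: C_3 → C_2 sends each 3-simplex σ to the alternating sum Σ_i (−1)^i (σ with its i-th vertex removed). For instance
  ∂PQTW = QTW − PTW + PQW − PQT.
The resulting 10×1 matrix has rank 1, and its Smith normal form has invariant factors (1).

Computing H_k = (kernel of ∂_k) / (image of ∂_{k+1}):

  H_0: rank C_0 − rank ∂_1 = 10 − 9 = 1, and the invariant factors of ∂_1 are all 1, so H_0 = Z.
  H_1: rank ker ∂_1 − rank ∂_2 = (21 − 9) − 9 = 3, and the invariant factors of ∂_2 are all 1, so H_1 = Z^3.
  H_2: rank ker ∂_2 − rank ∂_3 = (10 − 9) − 1 = 0, and the invariant factors of ∂_3 are all 1, so H_2 = 0.
  H_3: rank ker ∂_3 − rank ∂_4 = (1 − 1) − 0 = 0, and there is no ∂_4, so H_3 = 0.

H_0 = Z,  H_1 = Z^3,  H_2 = 0,  H_3 = 0.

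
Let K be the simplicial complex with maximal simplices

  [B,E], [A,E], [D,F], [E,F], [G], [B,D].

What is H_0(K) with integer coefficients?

We work with the vertex ordering A < B < D < E < F < G. The simplices of K, each written with vertices in increasing order, are:

  0-simplices (6): A, B, D, E, F, G
  1-simplices (5): AE, BD, BE, DF, EF

so the chain groups are C_0 ≅ Z^6, C_1 ≅ Z^5.

∂_1: C_1 → C_0 maps an edge to its endpoints' difference, ∂[p,q] = q − p. For instance
  ∂AE = E − A.
This gives a 6×5 integer matrix of rank 4; reducing to Smith normal form yields diagonal entries (1,1,1,1).

Now H_k = ker ∂_k / im ∂_{k+1}, so:

  H_0: rank C_0 − rank ∂_1 = 6 − 4 = 2, and the invariant factors of ∂_1 are all 1, so H_0 ≅ Z^2.

H_0 ≅ Z^2.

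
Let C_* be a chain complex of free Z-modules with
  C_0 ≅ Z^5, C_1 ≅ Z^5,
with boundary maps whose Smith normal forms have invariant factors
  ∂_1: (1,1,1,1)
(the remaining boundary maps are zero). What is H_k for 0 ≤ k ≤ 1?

H_0 ≅ Z,  H_1 ≅ Z.

H_0: b_0 = 5 − 0 − 4 = 1; torsion from ∂_1 factors > 1: none. So H_0 ≅ Z.
H_1: b_1 = 5 − 4 − 0 = 1; torsion from ∂_2 factors > 1: none. So H_1 ≅ Z.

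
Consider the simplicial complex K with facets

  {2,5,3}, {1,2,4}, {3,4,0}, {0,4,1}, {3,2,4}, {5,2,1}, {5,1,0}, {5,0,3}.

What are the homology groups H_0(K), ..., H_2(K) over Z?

Fix the vertex order 0 < 1 < 2 < 3 < 4 < 5 and write every simplex with vertices in increasing order. Then dim K = 2 and the simplices of K are:

  0-simplices (6): [0], [1], [2], [3], [4], [5]
  1-simplices (12): [0,1], [0,3], [0,4], [0,5], [1,2], [1,4], [1,5], [2,3], [2,4], [2,5], [3,4], [3,5]
  2-simplices (8): [0,1,4], [0,1,5], [0,3,4], [0,3,5], [1,2,4], [1,2,5], [2,3,4], [2,3,5]

so the chain groups are C_0 ≅ Z^6, C_1 ≅ Z^12, C_2 ≅ Z^8.

Boundary ∂_1: C_1 → C_0 is given by ∂[p,q] = [q] − [p]. For instance
  ∂[0,1] = [1] − [0].
The resulting 6×12 matrix has rank 5, and its Smith normal form has invariant factors (1,1,1,1,1).

∂_2: C_2 → C_1 maps a triangle to the signed sum of its edges. For instance
  ∂[0,1,5] = [1,5] − [0,5] + [0,1],
  ∂[0,3,5] = [3,5] − [0,5] + [0,3].
The 12×8 boundary matrix has rank 7 and Smith normal form diag(1,1,1,1,1,1,1).

Now H_k = ker ∂_k / im ∂_{k+1}, so:

  H_0: rank C_0 − rank ∂_1 = 6 − 5 = 1, and the invariant factors of ∂_1 are all 1, so H_0 ≅ Z.
  H_1: rank ker ∂_1 − rank ∂_2 = (12 − 5) − 7 = 0, and the invariant factors of ∂_2 are all 1, so H_1 ≅ 0.
  H_2: rank ker ∂_2 − rank ∂_3 = (8 − 7) − 0 = 1, and there is no ∂_3, so H_2 ≅ Z.

As a check, the Euler characteristic is 6 − 12 + 8 = 2, which agrees with 1 − 0 + 1 = 2.

H_0 = Z,  H_1 = 0,  H_2 = Z.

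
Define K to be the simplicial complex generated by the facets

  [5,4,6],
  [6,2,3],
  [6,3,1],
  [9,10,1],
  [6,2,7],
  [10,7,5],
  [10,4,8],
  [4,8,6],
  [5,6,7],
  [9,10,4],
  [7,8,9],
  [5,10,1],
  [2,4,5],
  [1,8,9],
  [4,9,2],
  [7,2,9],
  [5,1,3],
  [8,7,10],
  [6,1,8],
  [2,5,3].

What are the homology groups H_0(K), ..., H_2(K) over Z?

Order the vertices as 1 < 2 < 3 < 4 < 5 < 6 < 7 < 8 < 9 < 10. Listing each simplex with vertices in this order, K has dimension 2 with simplices:

  0-simplices (10): [1], [2], [3], [4], [5], [6], [7], [8], [9], [10]
  1-simplices (30): (30 of them)
  2-simplices (20): (20 of them)

giving chain groups C_0 ≅ Z^10, C_1 ≅ Z^30, C_2 ≅ Z^20.

The boundary map ∂_1: C_1 → C_0 maps an edge to its endpoints' difference, ∂[p,q] = q − p. For instance
  ∂[1,9] = [9] − [1].
This gives a 10×30 integer matrix of rank 9; reducing to Smith normal form yields diagonal entries (1,1,1,1,1,1,1,1,1).

The boundary map ∂_2: C_2 → C_1 maps a triangle to the signed sum of its edges. For instance
  ∂[4,6,8] = [6,8] − [4,8] + [4,6],
  ∂[1,8,9] = [8,9] − [1,9] + [1,8].
The 30×20 boundary matrix has rank 20 and Smith normal form diag(1,1,1,1,1,1,1,1,1,1,1,1,1,1,1,1,1,1,1,2).

From H_k ≅ ker(∂_k) / im(∂_{k+1}) we obtain:

  H_0: rank C_0 − rank ∂_1 = 10 − 9 = 1, and the invariant factors of ∂_1 are all 1, so H_0 = Z.
  H_1: rank ker ∂_1 − rank ∂_2 = (30 − 9) − 20 = 1, and ∂_2 has invariant factor 2 > 1, so H_1 = Z ⊕ Z_2.
  H_2: rank ker ∂_2 − rank ∂_3 = (20 − 20) − 0 = 0, and there is no ∂_3, so H_2 = 0.

As a check, the Euler characteristic is 10 − 30 + 20 = 0, which agrees with 1 − 1 + 0 = 0.
(K is a triangulation of the Klein bottle.)

H_0 = Z,  H_1 = Z ⊕ Z_2,  H_2 = 0.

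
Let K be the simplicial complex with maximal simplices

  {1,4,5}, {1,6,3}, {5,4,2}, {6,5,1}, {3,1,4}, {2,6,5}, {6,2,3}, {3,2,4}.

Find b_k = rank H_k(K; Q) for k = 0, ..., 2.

Fix the vertex order 1 < 2 < 3 < 4 < 5 < 6 and write every simplex with vertices in increasing order. Then dim K = 2 and the simplices of K are:

  0-simplices (6): [1], [2], [3], [4], [5], [6]
  1-simplices (12): [1,3], [1,4], [1,5], [1,6], [2,3], [2,4], [2,5], [2,6], [3,4], [3,6], [4,5], [5,6]
  2-simplices (8): [1,3,4], [1,3,6], [1,4,5], [1,5,6], [2,3,4], [2,3,6], [2,4,5], [2,5,6]

giving chain groups C_0 ≅ Z^6, C_1 ≅ Z^12, C_2 ≅ Z^8.

Boundary ∂_1: C_1 → C_0 sends each edge [p,q] (with p < q) to q − p. For instance
  ∂[3,4] = [4] − [3].
The 6×12 boundary matrix has rank 5 and Smith normal form diag(1,1,1,1,1).

The boundary map ∂_2: C_2 → C_1 acts by ∂[p,q,r] = [q,r] − [p,r] + [p,q]. For instance
  ∂[2,3,6] = [3,6] − [2,6] + [2,3],
  ∂[1,4,5] = [4,5] − [1,5] + [1,4].
The 12×8 boundary matrix has rank 7 and Smith normal form diag(1,1,1,1,1,1,1).

Computing H_k = (kernel of ∂_k) / (image of ∂_{k+1}):

  H_0: rank C_0 − rank ∂_1 = 6 − 5 = 1, and the invariant factors of ∂_1 are all 1, so H_0 ≅ Z.
  H_1: rank ker ∂_1 − rank ∂_2 = (12 − 5) − 7 = 0, and the invariant factors of ∂_2 are all 1, so H_1 ≅ 0.
  H_2: rank ker ∂_2 − rank ∂_3 = (8 − 7) − 0 = 1, and there is no ∂_3, so H_2 ≅ Z.

As a check, the Euler characteristic is 6 − 12 + 8 = 2, which agrees with 1 − 0 + 1 = 2.

Hence the Betti numbers are b_0 = 1, b_1 = 0, b_2 = 1.

b_0 = 1, b_1 = 0, b_2 = 1.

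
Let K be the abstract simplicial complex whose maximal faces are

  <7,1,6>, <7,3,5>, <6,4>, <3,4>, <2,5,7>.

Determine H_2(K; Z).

H_2 = 0.

Fix the vertex order 1 < 2 < 3 < 4 < 5 < 6 < 7 and write every simplex with vertices in increasing order. Then dim K = 2 and the simplices of K are:

  0-simplices (7): [1], [2], [3], [4], [5], [6], [7]
  1-simplices (10): [1,6], [1,7], [2,5], [2,7], [3,4], [3,5], [3,7], [4,6], [5,7], [6,7]
  2-simplices (3): [1,6,7], [2,5,7], [3,5,7]

giving chain groups C_0 ≅ Z^7, C_1 ≅ Z^10, C_2 ≅ Z^3.

∂_1: C_1 → C_0 maps an edge to its endpoints' difference, ∂[p,q] = q − p.
This gives a 7×10 integer matrix of rank 6; reducing to Smith normal form yields diagonal entries (1,1,1,1,1,1).

∂_2: C_2 → C_1 maps a triangle to the signed sum of its edges. For instance
  ∂[1,6,7] = [6,7] − [1,7] + [1,6],
  ∂[3,5,7] = [5,7] − [3,7] + [3,5].
This gives a 10×3 integer matrix of rank 3; reducing to Smith normal form yields diagonal entries (1,1,1).

Reading off H_k = ker ∂_k / im ∂_{k+1}:

  H_2: rank ker ∂_2 − rank ∂_3 = (3 − 3) − 0 = 0, and there is no ∂_3, so H_2 = 0.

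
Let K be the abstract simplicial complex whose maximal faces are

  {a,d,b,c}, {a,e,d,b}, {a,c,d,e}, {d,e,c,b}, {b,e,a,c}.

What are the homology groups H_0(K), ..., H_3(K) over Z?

Order the vertices as a < b < c < d < e. Listing each simplex with vertices in this order, K has dimension 3 with simplices:

  0-simplices (5): a, b, c, d, e
  1-simplices (10): ab, ac, ad, ae, bc, bd, be, cd, ce, de
  2-simplices (10): abc, abd, abe, acd, ace, ade, bcd, bce, bde, cde
  3-simplices (5): abcd, abce, abde, acde, bcde

Hence C_0 ≅ Z^5, C_1 ≅ Z^10, C_2 ≅ Z^10, C_3 ≅ Z^5.

The boundary map ∂_1: C_1 → C_0 maps an edge to its endpoints' difference, ∂[p,q] = q − p. For instance
  ∂bc = c − b.
The 5×10 boundary matrix has rank 4 and Smith normal form diag(1,1,1,1).

The boundary map ∂_2: C_2 → C_1 maps a triangle to the signed sum of its edges. For instance
  ∂ace = ce − ae + ac,
  ∂ade = de − ae + ad.
This gives a 10×10 integer matrix of rank 6; reducing to Smith normal form yields diagonal entries (1,1,1,1,1,1).

∂_3: C_3 → C_2 sends each 3-simplex σ to the alternating sum Σ_i (−1)^i (σ with its i-th vertex removed). For instance
  ∂abce = bce − ace + abe − abc,
  ∂bcde = cde − bde + bce − bcd.
This gives a 10×5 integer matrix of rank 4; reducing to Smith normal form yields diagonal entries (1,1,1,1).

Computing H_k = (kernel of ∂_k) / (image of ∂_{k+1}):

  H_0: rank C_0 − rank ∂_1 = 5 − 4 = 1, and the invariant factors of ∂_1 are all 1, so H_0 ≅ Z.
  H_1: rank ker ∂_1 − rank ∂_2 = (10 − 4) − 6 = 0, and the invariant factors of ∂_2 are all 1, so H_1 ≅ 0.
  H_2: rank ker ∂_2 − rank ∂_3 = (10 − 6) − 4 = 0, and the invariant factors of ∂_3 are all 1, so H_2 ≅ 0.
  H_3: rank ker ∂_3 − rank ∂_4 = (5 − 4) − 0 = 1, and there is no ∂_4, so H_3 ≅ Z.

(K is a triangulation of the 3-sphere S^3.)

H_0 = Z,  H_1 = 0,  H_2 = 0,  H_3 = Z.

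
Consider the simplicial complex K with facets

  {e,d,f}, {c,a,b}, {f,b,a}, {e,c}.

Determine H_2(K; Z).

H_2 = 0.

Take the total order a < b < c < d < e < f on the vertex set. Then K (dimension 2) consists of the simplices:

  0-simplices (6): a, b, c, d, e, f
  1-simplices (9): ab, ac, af, bc, bf, ce, de, df, ef
  2-simplices (3): abc, abf, def

Hence C_0 ≅ Z^6, C_1 ≅ Z^9, C_2 ≅ Z^3.

Boundary ∂_1: C_1 → C_0 maps an edge to its endpoints' difference, ∂[p,q] = q − p. For instance
  ∂ce = e − c.
This gives a 6×9 integer matrix of rank 5; reducing to Smith normal form yields diagonal entries (1,1,1,1,1).

The boundary map ∂_2: C_2 → C_1 acts by ∂[p,q,r] = [q,r] − [p,r] + [p,q]. For instance
  ∂abc = bc − ac + ab,
  ∂abf = bf − af + ab.
The 9×3 boundary matrix has rank 3 and Smith normal form diag(1,1,1).

From H_k ≅ ker(∂_k) / im(∂_{k+1}) we obtain:

  H_2: rank ker ∂_2 − rank ∂_3 = (3 − 3) − 0 = 0, and there is no ∂_3, so H_2 ≅ 0.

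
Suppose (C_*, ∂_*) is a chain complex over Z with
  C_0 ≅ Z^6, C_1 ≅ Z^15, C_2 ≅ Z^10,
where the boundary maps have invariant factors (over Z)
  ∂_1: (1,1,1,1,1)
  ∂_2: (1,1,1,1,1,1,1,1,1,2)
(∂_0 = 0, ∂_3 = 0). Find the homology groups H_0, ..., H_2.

H_0 ≅ Z,  H_1 ≅ Z/2Z,  H_2 = 0.

H_0: b_0 = 6 − 0 − 5 = 1; torsion from ∂_1 factors > 1: none. So H_0 ≅ Z.
H_1: b_1 = 15 − 5 − 10 = 0; torsion from ∂_2 factors > 1: [2]. So H_1 ≅ Z/2Z.
H_2: b_2 = 10 − 10 − 0 = 0; torsion from ∂_3 factors > 1: none. So H_2 ≅ 0.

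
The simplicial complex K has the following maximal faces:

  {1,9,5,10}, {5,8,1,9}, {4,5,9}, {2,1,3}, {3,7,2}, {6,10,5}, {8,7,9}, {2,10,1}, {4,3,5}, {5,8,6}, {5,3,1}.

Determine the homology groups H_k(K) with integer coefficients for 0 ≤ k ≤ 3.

Take the total order 1 < 2 < 3 < 4 < 5 < 6 < 7 < 8 < 9 < 10 on the vertex set. Then K (dimension 3) consists of the simplices:

  0-simplices (10): [1], [2], [3], [4], [5], [6], [7], [8], [9], [10]
  1-simplices (24): (24 of them)
  2-simplices (16): [1,2,3], [1,2,10], [1,3,5], [1,5,8], [1,5,9], [1,5,10], [1,8,9], [1,9,10], [2,3,7], [3,4,5], [4,5,9], [5,6,8], [5,6,10], [5,8,9], [5,9,10], [7,8,9]
  3-simplices (2): [1,5,8,9], [1,5,9,10]

giving chain groups C_0 ≅ Z^10, C_1 ≅ Z^24, C_2 ≅ Z^16, C_3 ≅ Z^2.

∂_1: C_1 → C_0 maps an edge to its endpoints' difference, ∂[p,q] = q − p. For instance
  ∂[5,6] = [6] − [5].
As a 10×24 matrix over Z this has rank 9, with invariant factors (1,1,1,1,1,1,1,1,1).

The boundary map ∂_2: C_2 → C_1 sends each 2-simplex [p,q,r] to [q,r] − [p,r] + [p,q]. For instance
  ∂[1,2,10] = [2,10] − [1,10] + [1,2],
  ∂[5,6,10] = [6,10] − [5,10] + [5,6].
The resulting 24×16 matrix has rank 14, and its Smith normal form has invariant factors (1,1,1,1,1,1,1,1,1,1,1,1,1,1).

Boundary ∂_3: C_3 → C_2 sends each 3-simplex σ to the alternating sum Σ_i (−1)^i (σ with its i-th vertex removed). For instance
  ∂[1,5,9,10] = [5,9,10] − [1,9,10] + [1,5,10] − [1,5,9],
  ∂[1,5,8,9] = [5,8,9] − [1,8,9] + [1,5,9] − [1,5,8].
This gives a 16×2 integer matrix of rank 2; reducing to Smith normal form yields diagonal entries (1,1).

Reading off H_k = ker ∂_k / im ∂_{k+1}:

  H_0: rank C_0 − rank ∂_1 = 10 − 9 = 1, and the invariant factors of ∂_1 are all 1, so H_0 = Z.
  H_1: rank ker ∂_1 − rank ∂_2 = (24 − 9) − 14 = 1, and the invariant factors of ∂_2 are all 1, so H_1 = Z.
  H_2: rank ker ∂_2 − rank ∂_3 = (16 − 14) − 2 = 0, and the invariant factors of ∂_3 are all 1, so H_2 = 0.
  H_3: rank ker ∂_3 − rank ∂_4 = (2 − 2) − 0 = 0, and there is no ∂_4, so H_3 = 0.

H_0 = Z,  H_1 = Z,  H_2 = 0,  H_3 = 0.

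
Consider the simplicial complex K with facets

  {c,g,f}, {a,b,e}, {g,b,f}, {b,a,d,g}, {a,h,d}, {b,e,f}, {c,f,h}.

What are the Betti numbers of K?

Fix the vertex order a < b < c < d < e < f < g < h and write every simplex with vertices in increasing order. Then dim K = 3 and the simplices of K are:

  0-simplices (8): a, b, c, d, e, f, g, h
  1-simplices (17): ab, ad, ae, ag, ah, bd, be, bf, bg, cf, cg, ch, dg, dh, ef, fg, fh
  2-simplices (10): abd, abe, abg, adg, adh, bdg, bef, bfg, cfg, cfh
  3-simplices (1): abdg

Hence C_0 ≅ Z^8, C_1 ≅ Z^17, C_2 ≅ Z^10, C_3 ≅ Z^1.

Boundary ∂_1: C_1 → C_0 is given by ∂[p,q] = [q] − [p].
The 8×17 boundary matrix has rank 7 and Smith normal form diag(1,1,1,1,1,1,1).

The boundary map ∂_2: C_2 → C_1 sends each 2-simplex [p,q,r] to [q,r] − [p,r] + [p,q]. For instance
  ∂cfh = fh − ch + cf,
  ∂abg = bg − ag + ab.
This gives a 17×10 integer matrix of rank 9; reducing to Smith normal form yields diagonal entries (1,1,1,1,1,1,1,1,1).

Boundary ∂_3: C_3 → C_2 sends each 3-simplex σ to the alternating sum Σ_i (−1)^i (σ with its i-th vertex removed). For instance
  ∂abdg = bdg − adg + abg − abd.
The resulting 10×1 matrix has rank 1, and its Smith normal form has invariant factors (1).

Computing H_k = (kernel of ∂_k) / (image of ∂_{k+1}):

  H_0: rank C_0 − rank ∂_1 = 8 − 7 = 1, and the invariant factors of ∂_1 are all 1, so H_0 ≅ Z.
  H_1: rank ker ∂_1 − rank ∂_2 = (17 − 7) − 9 = 1, and the invariant factors of ∂_2 are all 1, so H_1 ≅ Z.
  H_2: rank ker ∂_2 − rank ∂_3 = (10 − 9) − 1 = 0, and the invariant factors of ∂_3 are all 1, so H_2 ≅ 0.
  H_3: rank ker ∂_3 − rank ∂_4 = (1 − 1) − 0 = 0, and there is no ∂_4, so H_3 ≅ 0.

Hence the Betti numbers are b_0 = 1, b_1 = 1, b_2 = 0, b_3 = 0.

b_0 = 1, b_1 = 1, b_2 = 0, b_3 = 0.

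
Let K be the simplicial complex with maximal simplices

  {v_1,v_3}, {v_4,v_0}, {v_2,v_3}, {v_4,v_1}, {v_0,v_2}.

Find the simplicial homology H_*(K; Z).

H_0 ≅ Z,  H_1 ≅ Z.

Take the total order v_0 < v_1 < v_2 < v_3 < v_4 on the vertex set. Then K (dimension 1) consists of the simplices:

  0-simplices (5): [v_0], [v_1], [v_2], [v_3], [v_4]
  1-simplices (5): [v_0,v_2], [v_0,v_4], [v_1,v_3], [v_1,v_4], [v_2,v_3]

Hence C_0 ≅ Z^5, C_1 ≅ Z^5.

Boundary ∂_1: C_1 → C_0 is given by ∂[p,q] = [q] − [p].
This gives a 5×5 integer matrix of rank 4; reducing to Smith normal form yields diagonal entries (1,1,1,1).

Computing H_k = (kernel of ∂_k) / (image of ∂_{k+1}):

  H_0: rank C_0 − rank ∂_1 = 5 − 4 = 1, and the invariant factors of ∂_1 are all 1, so H_0 = Z.
  H_1: rank ker ∂_1 − rank ∂_2 = (5 − 4) − 0 = 1, and there is no ∂_2, so H_1 = Z.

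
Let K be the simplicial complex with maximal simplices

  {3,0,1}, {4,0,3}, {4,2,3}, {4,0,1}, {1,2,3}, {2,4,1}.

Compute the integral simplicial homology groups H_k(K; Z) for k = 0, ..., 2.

Take the total order 0 < 1 < 2 < 3 < 4 on the vertex set. Then K (dimension 2) consists of the simplices:

  0-simplices (5): [0], [1], [2], [3], [4]
  1-simplices (9): [0,1], [0,3], [0,4], [1,2], [1,3], [1,4], [2,3], [2,4], [3,4]
  2-simplices (6): [0,1,3], [0,1,4], [0,3,4], [1,2,3], [1,2,4], [2,3,4]

giving chain groups C_0 ≅ Z^5, C_1 ≅ Z^9, C_2 ≅ Z^6.

Boundary ∂_1: C_1 → C_0 is given by ∂[p,q] = [q] − [p].
This gives a 5×9 integer matrix of rank 4; reducing to Smith normal form yields diagonal entries (1,1,1,1).

∂_2: C_2 → C_1 maps a triangle to the signed sum of its edges. For instance
  ∂[0,1,4] = [1,4] − [0,4] + [0,1],
  ∂[0,1,3] = [1,3] − [0,3] + [0,1].
This gives a 9×6 integer matrix of rank 5; reducing to Smith normal form yields diagonal entries (1,1,1,1,1).

Computing H_k = (kernel of ∂_k) / (image of ∂_{k+1}):

  H_0: rank C_0 − rank ∂_1 = 5 − 4 = 1, and the invariant factors of ∂_1 are all 1, so H_0 ≅ Z.
  H_1: rank ker ∂_1 − rank ∂_2 = (9 − 4) − 5 = 0, and the invariant factors of ∂_2 are all 1, so H_1 ≅ 0.
  H_2: rank ker ∂_2 − rank ∂_3 = (6 − 5) − 0 = 1, and there is no ∂_3, so H_2 ≅ Z.

As a check, the Euler characteristic is 5 − 9 + 6 = 2, which agrees with 1 − 0 + 1 = 2.

H_0 = Z,  H_1 = 0,  H_2 = Z.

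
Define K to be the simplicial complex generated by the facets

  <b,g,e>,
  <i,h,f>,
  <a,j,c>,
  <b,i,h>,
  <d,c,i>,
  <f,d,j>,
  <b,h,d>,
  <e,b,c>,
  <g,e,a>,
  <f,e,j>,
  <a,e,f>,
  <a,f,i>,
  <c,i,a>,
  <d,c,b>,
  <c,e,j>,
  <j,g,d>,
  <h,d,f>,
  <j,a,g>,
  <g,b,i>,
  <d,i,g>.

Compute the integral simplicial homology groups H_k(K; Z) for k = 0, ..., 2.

H_0 ≅ Z,  H_1 ≅ Z × Z/2,  H_2 = 0.

Order the vertices as a < b < c < d < e < f < g < h < i < j. Listing each simplex with vertices in this order, K has dimension 2 with simplices:

  0-simplices (10): a, b, c, d, e, f, g, h, i, j
  1-simplices (30): ac, ae, af, ag, ai, aj, bc, bd, be, bg, bh, bi, cd, ce, ci, cj, df, dg, dh, di, dj, ef, eg, ej, fh, fi, fj, gi, gj, hi
  2-simplices (20): aci, acj, aef, aeg, afi, agj, bcd, bce, bdh, beg, bgi, bhi, cdi, cej, dfh, dfj, dgi, dgj, efj, fhi

Hence C_0 ≅ Z^10, C_1 ≅ Z^30, C_2 ≅ Z^20.

∂_1: C_1 → C_0 maps an edge to its endpoints' difference, ∂[p,q] = q − p.
As a 10×30 matrix over Z this has rank 9, with invariant factors (1,1,1,1,1,1,1,1,1).

The boundary map ∂_2: C_2 → C_1 maps a triangle to the signed sum of its edges. For instance
  ∂bcd = cd − bd + bc,
  ∂bdh = dh − bh + bd.
The resulting 30×20 matrix has rank 20, and its Smith normal form has invariant factors (1,1,1,1,1,1,1,1,1,1,1,1,1,1,1,1,1,1,1,2).

Now H_k = ker ∂_k / im ∂_{k+1}, so:

  H_0: rank C_0 − rank ∂_1 = 10 − 9 = 1, and the invariant factors of ∂_1 are all 1, so H_0 ≅ Z.
  H_1: rank ker ∂_1 − rank ∂_2 = (30 − 9) − 20 = 1, and ∂_2 has invariant factor 2 > 1, so H_1 ≅ Z × Z/2.
  H_2: rank ker ∂_2 − rank ∂_3 = (20 − 20) − 0 = 0, and there is no ∂_3, so H_2 ≅ 0.

(K is a triangulation of the Klein bottle.)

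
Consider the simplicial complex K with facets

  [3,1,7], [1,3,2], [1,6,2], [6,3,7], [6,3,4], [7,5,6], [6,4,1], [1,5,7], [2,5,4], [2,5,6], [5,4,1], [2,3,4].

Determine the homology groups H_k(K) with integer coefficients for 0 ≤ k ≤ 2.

H_0 = Z,  H_1 = Z/2Z,  H_2 = 0.

Order the vertices as 1 < 2 < 3 < 4 < 5 < 6 < 7. Listing each simplex with vertices in this order, K has dimension 2 with simplices:

  0-simplices (7): [1], [2], [3], [4], [5], [6], [7]
  1-simplices (18): [1,2], [1,3], [1,4], [1,5], [1,6], [1,7], [2,3], [2,4], [2,5], [2,6], [3,4], [3,6], [3,7], [4,5], [4,6], [5,6], [5,7], [6,7]
  2-simplices (12): [1,2,3], [1,2,6], [1,3,7], [1,4,5], [1,4,6], [1,5,7], [2,3,4], [2,4,5], [2,5,6], [3,4,6], [3,6,7], [5,6,7]

giving chain groups C_0 ≅ Z^7, C_1 ≅ Z^18, C_2 ≅ Z^12.

The boundary map ∂_1: C_1 → C_0 sends each edge [p,q] (with p < q) to q − p. For instance
  ∂[1,5] = [5] − [1].
As a 7×18 matrix over Z this has rank 6, with invariant factors (1,1,1,1,1,1).

The boundary map ∂_2: C_2 → C_1 acts by ∂[p,q,r] = [q,r] − [p,r] + [p,q]. For instance
  ∂[2,3,4] = [3,4] − [2,4] + [2,3],
  ∂[3,4,6] = [4,6] − [3,6] + [3,4].
The resulting 18×12 matrix has rank 12, and its Smith normal form has invariant factors (1,1,1,1,1,1,1,1,1,1,1,2).

Now H_k = ker ∂_k / im ∂_{k+1}, so:

  H_0: rank C_0 − rank ∂_1 = 7 − 6 = 1, and the invariant factors of ∂_1 are all 1, so H_0 ≅ Z.
  H_1: rank ker ∂_1 − rank ∂_2 = (18 − 6) − 12 = 0, and ∂_2 has invariant factor 2 > 1, so H_1 ≅ Z/2Z.
  H_2: rank ker ∂_2 − rank ∂_3 = (12 − 12) − 0 = 0, and there is no ∂_3, so H_2 ≅ 0.

(K is a triangulation of the real projective plane RP^2.)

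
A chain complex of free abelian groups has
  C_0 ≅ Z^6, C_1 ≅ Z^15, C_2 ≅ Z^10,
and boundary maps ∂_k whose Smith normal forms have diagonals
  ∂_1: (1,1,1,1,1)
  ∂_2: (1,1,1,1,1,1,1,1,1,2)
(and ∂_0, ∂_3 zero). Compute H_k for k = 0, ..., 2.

H_0 = Z,  H_1 = Z/2Z,  H_2 = 0.

H_0: b_0 = 6 − 0 − 5 = 1; torsion from ∂_1 factors > 1: none. So H_0 = Z.
H_1: b_1 = 15 − 5 − 10 = 0; torsion from ∂_2 factors > 1: [2]. So H_1 = Z/2Z.
H_2: b_2 = 10 − 10 − 0 = 0; torsion from ∂_3 factors > 1: none. So H_2 = 0.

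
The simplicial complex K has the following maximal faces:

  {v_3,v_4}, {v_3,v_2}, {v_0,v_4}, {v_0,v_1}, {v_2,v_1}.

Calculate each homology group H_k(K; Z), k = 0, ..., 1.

H_0 ≅ Z,  H_1 ≅ Z.

We work with the vertex ordering v_0 < v_1 < v_2 < v_3 < v_4. The simplices of K, each written with vertices in increasing order, are:

  0-simplices (5): [v_0], [v_1], [v_2], [v_3], [v_4]
  1-simplices (5): [v_0,v_1], [v_0,v_4], [v_1,v_2], [v_2,v_3], [v_3,v_4]

so the chain groups are C_0 ≅ Z^5, C_1 ≅ Z^5.

The boundary map ∂_1: C_1 → C_0 is given by ∂[p,q] = [q] − [p]. For instance
  ∂[v_2,v_3] = [v_3] − [v_2].
The resulting 5×5 matrix has rank 4, and its Smith normal form has invariant factors (1,1,1,1).

From H_k ≅ ker(∂_k) / im(∂_{k+1}) we obtain:

  H_0: rank C_0 − rank ∂_1 = 5 − 4 = 1, and the invariant factors of ∂_1 are all 1, so H_0 ≅ Z.
  H_1: rank ker ∂_1 − rank ∂_2 = (5 − 4) − 0 = 1, and there is no ∂_2, so H_1 ≅ Z.

(K is a triangulation of the circle S^1.)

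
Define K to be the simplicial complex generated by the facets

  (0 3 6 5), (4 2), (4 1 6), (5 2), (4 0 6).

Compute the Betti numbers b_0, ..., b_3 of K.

b_0 = 1, b_1 = 1, b_2 = 0, b_3 = 0.

Take the total order 0 < 1 < 2 < 3 < 4 < 5 < 6 on the vertex set. Then K (dimension 3) consists of the simplices:

  0-simplices (7): [0], [1], [2], [3], [4], [5], [6]
  1-simplices (12): [0,3], [0,4], [0,5], [0,6], [1,4], [1,6], [2,4], [2,5], [3,5], [3,6], [4,6], [5,6]
  2-simplices (6): [0,3,5], [0,3,6], [0,4,6], [0,5,6], [1,4,6], [3,5,6]
  3-simplices (1): [0,3,5,6]

so the chain groups are C_0 ≅ Z^7, C_1 ≅ Z^12, C_2 ≅ Z^6, C_3 ≅ Z^1.

The boundary map ∂_1: C_1 → C_0 is given by ∂[p,q] = [q] − [p].
The 7×12 boundary matrix has rank 6 and Smith normal form diag(1,1,1,1,1,1).

The boundary map ∂_2: C_2 → C_1 maps a triangle to the signed sum of its edges. For instance
  ∂[0,5,6] = [5,6] − [0,6] + [0,5],
  ∂[0,3,6] = [3,6] − [0,6] + [0,3].
The 12×6 boundary matrix has rank 5 and Smith normal form diag(1,1,1,1,1).

Boundary ∂_3: C_3 → C_2 sends each 3-simplex σ to the alternating sum Σ_i (−1)^i (σ with its i-th vertex removed). For instance
  ∂[0,3,5,6] = [3,5,6] − [0,5,6] + [0,3,6] − [0,3,5].
As a 6×1 matrix over Z this has rank 1, with invariant factors (1).

Now H_k = ker ∂_k / im ∂_{k+1}, so:

  H_0: rank C_0 − rank ∂_1 = 7 − 6 = 1, and the invariant factors of ∂_1 are all 1, so H_0 ≅ Z.
  H_1: rank ker ∂_1 − rank ∂_2 = (12 − 6) − 5 = 1, and the invariant factors of ∂_2 are all 1, so H_1 ≅ Z.
  H_2: rank ker ∂_2 − rank ∂_3 = (6 − 5) − 1 = 0, and the invariant factors of ∂_3 are all 1, so H_2 ≅ 0.
  H_3: rank ker ∂_3 − rank ∂_4 = (1 − 1) − 0 = 0, and there is no ∂_4, so H_3 ≅ 0.

Hence the Betti numbers are b_0 = 1, b_1 = 1, b_2 = 0, b_3 = 0.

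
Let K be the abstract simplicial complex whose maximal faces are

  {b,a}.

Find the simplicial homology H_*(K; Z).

Fix the vertex order a < b and write every simplex with vertices in increasing order. Then dim K = 1 and the simplices of K are:

  0-simplices (2): a, b
  1-simplices (1): ab

giving chain groups C_0 ≅ Z^2, C_1 ≅ Z^1.

The boundary map ∂_1: C_1 → C_0 maps an edge to its endpoints' difference, ∂[p,q] = q − p. For instance
  ∂ab = b − a.
The resulting 2×1 matrix has rank 1, and its Smith normal form has invariant factors (1).

Computing H_k = (kernel of ∂_k) / (image of ∂_{k+1}):

  H_0: rank C_0 − rank ∂_1 = 2 − 1 = 1, and the invariant factors of ∂_1 are all 1, so H_0 ≅ Z.
  H_1: rank ker ∂_1 − rank ∂_2 = (1 − 1) − 0 = 0, and there is no ∂_2, so H_1 ≅ 0.

(K is a triangulation of the 1-simplex.)

H_0 ≅ Z,  H_1 = 0.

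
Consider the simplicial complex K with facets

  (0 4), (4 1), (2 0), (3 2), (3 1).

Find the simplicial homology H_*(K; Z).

H_0 = Z,  H_1 = Z.

Order the vertices as 0 < 1 < 2 < 3 < 4. Listing each simplex with vertices in this order, K has dimension 1 with simplices:

  0-simplices (5): [0], [1], [2], [3], [4]
  1-simplices (5): [0,2], [0,4], [1,3], [1,4], [2,3]

giving chain groups C_0 ≅ Z^5, C_1 ≅ Z^5.

The boundary map ∂_1: C_1 → C_0 sends each edge [p,q] (with p < q) to q − p.
The resulting 5×5 matrix has rank 4, and its Smith normal form has invariant factors (1,1,1,1).

From H_k ≅ ker(∂_k) / im(∂_{k+1}) we obtain:

  H_0: rank C_0 − rank ∂_1 = 5 − 4 = 1, and the invariant factors of ∂_1 are all 1, so H_0 ≅ Z.
  H_1: rank ker ∂_1 − rank ∂_2 = (5 − 4) − 0 = 1, and there is no ∂_2, so H_1 ≅ Z.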